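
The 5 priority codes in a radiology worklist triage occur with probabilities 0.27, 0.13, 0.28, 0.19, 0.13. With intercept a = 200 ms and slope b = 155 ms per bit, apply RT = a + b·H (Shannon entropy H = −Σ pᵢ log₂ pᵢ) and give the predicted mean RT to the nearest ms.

H = 0.27·log₂(1/0.27) + 0.13·log₂(1/0.13) + 0.28·log₂(1/0.28) + 0.19·log₂(1/0.19) + 0.13·log₂(1/0.13) = 2.2448 bits.
RT = 200 + 155 × 2.2448 = 547.94 ms.

548 ms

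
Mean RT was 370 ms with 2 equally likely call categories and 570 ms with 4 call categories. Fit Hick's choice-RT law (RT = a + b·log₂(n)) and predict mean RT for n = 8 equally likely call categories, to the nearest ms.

Fit slope and intercept:
  b = (570 − 370) / (log₂ 4 − log₂ 2) = 200 / (2 − 1) = 200 ms/bit
  a = 370 − 200 × 1 = 170 ms
Then RT(8) = 170 + 200 × log₂ 8 = 170 + 200 × 3 ≈ 770.000 ms.

770 ms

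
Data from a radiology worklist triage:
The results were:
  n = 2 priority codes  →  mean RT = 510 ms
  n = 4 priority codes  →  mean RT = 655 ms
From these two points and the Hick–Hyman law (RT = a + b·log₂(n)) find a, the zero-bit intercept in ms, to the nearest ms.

365 ms

Slope: b = (655 − 510) / (log₂ 4 − log₂ 2) = 145/1.0000 = 145 ms/bit.
a = RT₁ − b·log₂ n₁ = 510 − 145 × 1 = 365.000 ms.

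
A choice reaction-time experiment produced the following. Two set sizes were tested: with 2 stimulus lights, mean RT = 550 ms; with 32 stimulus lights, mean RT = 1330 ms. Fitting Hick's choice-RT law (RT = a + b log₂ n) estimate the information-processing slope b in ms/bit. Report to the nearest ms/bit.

195 ms/bit

The slope on a log₂ axis is (1330 − 550) / (5 − 1) = 195 ms/bit.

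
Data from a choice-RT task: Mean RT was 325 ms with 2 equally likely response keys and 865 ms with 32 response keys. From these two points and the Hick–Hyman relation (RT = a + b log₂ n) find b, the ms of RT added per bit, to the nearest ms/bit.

135 ms/bit

Slope: b = (865 − 325) / (log₂ 32 − log₂ 2) = 540/4.0000 = 135 ms/bit.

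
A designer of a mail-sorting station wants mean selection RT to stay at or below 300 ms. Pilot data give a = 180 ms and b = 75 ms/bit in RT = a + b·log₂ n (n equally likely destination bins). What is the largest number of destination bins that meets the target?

3

Set 180 + 75·log₂ n ≤ 300 → log₂ n ≤ (300 − 180)/75 = 1.6000.
So n ≤ 2^1.6000 = 3.031; the largest integer n is 3.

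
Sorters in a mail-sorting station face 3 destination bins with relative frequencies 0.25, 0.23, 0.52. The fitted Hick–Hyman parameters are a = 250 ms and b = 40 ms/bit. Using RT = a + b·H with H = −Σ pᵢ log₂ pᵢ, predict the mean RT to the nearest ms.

309 ms

H = 0.25·log₂(1/0.25) + 0.23·log₂(1/0.23) + 0.52·log₂(1/0.52) = 1.4782 bits.
RT = 250 + 40 × 1.4782 = 309.13 ms.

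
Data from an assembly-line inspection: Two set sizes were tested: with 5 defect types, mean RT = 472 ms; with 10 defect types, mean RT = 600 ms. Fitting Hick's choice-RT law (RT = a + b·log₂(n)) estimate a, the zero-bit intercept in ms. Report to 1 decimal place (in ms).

Slope: b = (600 − 472) / (log₂ 10 − log₂ 5) = 128/1.0000 = 128.000 ms/bit.
Intercept: a = 472 − 128.000·log₂(5) = 174.793 ms.

174.8 ms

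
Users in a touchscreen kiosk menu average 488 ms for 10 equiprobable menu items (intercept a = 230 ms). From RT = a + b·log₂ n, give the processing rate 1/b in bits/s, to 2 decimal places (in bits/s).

Choice component = 488 − 230 = 258 ms over log₂(10) = 3.3219 bits.
b = 258 / 3.3219 = 77.666 ms/bit, so 1/b = 12.876 bits/s.

12.88 bits/s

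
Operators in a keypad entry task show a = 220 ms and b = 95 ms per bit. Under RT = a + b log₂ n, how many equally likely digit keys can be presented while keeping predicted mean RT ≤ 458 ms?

Information budget: (458 − 220)/95 = 2.5053 bits, so n ≤ 2^2.5053 = 5.678 → at most 5.

5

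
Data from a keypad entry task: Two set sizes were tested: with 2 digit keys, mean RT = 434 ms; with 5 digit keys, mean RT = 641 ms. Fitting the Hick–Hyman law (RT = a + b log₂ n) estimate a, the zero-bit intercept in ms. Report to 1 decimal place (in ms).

Slope: b = (641 − 434) / (log₂ 5 − log₂ 2) = 207/1.3219 = 156.589 ms/bit.
a = RT₁ − b·log₂ n₁ = 434 − 156.589 × 1 = 277.411 ms.

277.4 ms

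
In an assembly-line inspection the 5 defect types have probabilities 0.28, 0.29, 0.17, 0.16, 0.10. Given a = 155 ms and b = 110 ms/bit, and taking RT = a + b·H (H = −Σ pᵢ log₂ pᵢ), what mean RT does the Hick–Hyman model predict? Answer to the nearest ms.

399 ms

Entropy contributions −pᵢ log₂ pᵢ: 0.5142, 0.5179, 0.4346, 0.4230, 0.3322; sum H = 2.2219 bits.
RT = a + bH = 155 + 110·2.2219 = 399.41 ms.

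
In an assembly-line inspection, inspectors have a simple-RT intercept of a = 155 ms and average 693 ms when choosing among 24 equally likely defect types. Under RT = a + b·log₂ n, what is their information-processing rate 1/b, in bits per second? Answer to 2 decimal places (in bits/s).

8.52 bits/s

b = (693 − 155)/log₂ 24 = 538/4.5850 = 117.340 ms per bit = 0.11734 s/bit; the reciprocal is 8.522 bits/s.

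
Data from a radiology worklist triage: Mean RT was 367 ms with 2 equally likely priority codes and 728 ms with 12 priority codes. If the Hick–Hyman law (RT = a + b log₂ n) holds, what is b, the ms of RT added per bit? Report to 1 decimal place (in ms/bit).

b = (RT₂ − RT₁)/(log₂ n₂ − log₂ n₁) = (728 − 367)/(3.5850 − 1) = 139.654 ms/bit.

139.7 ms/bit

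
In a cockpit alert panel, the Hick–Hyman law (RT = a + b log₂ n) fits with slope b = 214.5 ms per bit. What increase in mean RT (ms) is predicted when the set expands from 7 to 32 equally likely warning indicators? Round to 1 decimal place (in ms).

ΔRT = (a + b log₂ n₂) − (a + b log₂ n₁) = b·(log₂ n₂ − log₂ n₁).
log₂(32) − log₂(7) = 5 − 2.8074 = 2.1926.
ΔRT = 214.5 × 2.1926 = 470.322 ms.

470.3 ms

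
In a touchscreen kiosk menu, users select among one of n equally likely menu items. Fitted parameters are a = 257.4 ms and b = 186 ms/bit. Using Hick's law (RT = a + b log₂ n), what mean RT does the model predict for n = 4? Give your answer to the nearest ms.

log₂(4) = 2 bits, so RT = 257.4 + 186 × 2 ≈ 629.400 ms.

629 ms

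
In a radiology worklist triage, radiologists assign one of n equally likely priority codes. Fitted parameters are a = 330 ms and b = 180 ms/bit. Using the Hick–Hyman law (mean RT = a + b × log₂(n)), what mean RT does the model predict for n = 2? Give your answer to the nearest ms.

log₂(2) = 1 bits, so RT = 330 + 180 × 1 ≈ 510.000 ms.

510 ms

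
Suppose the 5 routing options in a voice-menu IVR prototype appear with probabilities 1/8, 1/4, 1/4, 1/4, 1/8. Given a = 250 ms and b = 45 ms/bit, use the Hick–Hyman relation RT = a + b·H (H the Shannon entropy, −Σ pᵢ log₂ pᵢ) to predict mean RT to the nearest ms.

351 ms

H = −Σ pᵢ log₂ pᵢ = 0.125·3 + 0.25·2 + 0.25·2 + 0.25·2 + 0.125·3 = 2.250 bits.
RT = 250 + 45 × 2.250 = 351.25 ms.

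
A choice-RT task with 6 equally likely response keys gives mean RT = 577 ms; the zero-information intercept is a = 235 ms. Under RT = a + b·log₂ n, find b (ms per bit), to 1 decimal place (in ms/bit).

132.3 ms/bit

b = (577 − 235) / log₂(6) = 342 / 2.5850 = 132.304 ms/bit.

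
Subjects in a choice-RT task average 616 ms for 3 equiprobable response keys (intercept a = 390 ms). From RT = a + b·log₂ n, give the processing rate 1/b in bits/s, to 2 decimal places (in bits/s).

b = (616 − 390)/log₂ 3 = 226/1.5850 = 142.590 ms per bit = 0.14259 s/bit; the reciprocal is 7.013 bits/s.

7.01 bits/s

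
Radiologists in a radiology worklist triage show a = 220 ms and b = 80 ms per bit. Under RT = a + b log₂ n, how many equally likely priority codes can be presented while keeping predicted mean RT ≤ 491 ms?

Set 220 + 80·log₂ n ≤ 491 → log₂ n ≤ (491 − 220)/80 = 3.3875.
So n ≤ 2^3.3875 = 10.465; the largest integer n is 10.

10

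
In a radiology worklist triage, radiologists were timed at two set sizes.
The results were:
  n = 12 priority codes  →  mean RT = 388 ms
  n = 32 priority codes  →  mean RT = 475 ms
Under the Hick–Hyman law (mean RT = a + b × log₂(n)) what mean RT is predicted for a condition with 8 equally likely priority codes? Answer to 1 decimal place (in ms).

Fit slope and intercept:
  b = (475 − 388) / (log₂ 32 − log₂ 12) = 87 / (5 − 3.5850) = 61.482 ms/bit
  a = 388 − 61.482 × 3.5850 = 167.588 ms
Then RT(8) = 167.588 + 61.482 × log₂ 8 = 167.588 + 61.482 × 3 ≈ 352.035 ms.

352.0 ms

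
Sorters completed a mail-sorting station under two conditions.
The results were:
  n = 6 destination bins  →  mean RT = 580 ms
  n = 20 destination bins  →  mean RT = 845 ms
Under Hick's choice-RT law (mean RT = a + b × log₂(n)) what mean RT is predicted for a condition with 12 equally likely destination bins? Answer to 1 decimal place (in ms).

RT is linear in log₂ n, so two points fix the line:
  b = (845 − 580) / (log₂ 20 − log₂ 6) = 265 / (4.3219 − 2.5850) = 152.565 ms/bit
  a = 580 − 152.565 × 2.5850 = 185.625 ms
Then RT(12) = 185.625 + 152.565 × log₂ 12 = 185.625 + 152.565 × 3.5850 ≈ 732.565 ms.

732.6 ms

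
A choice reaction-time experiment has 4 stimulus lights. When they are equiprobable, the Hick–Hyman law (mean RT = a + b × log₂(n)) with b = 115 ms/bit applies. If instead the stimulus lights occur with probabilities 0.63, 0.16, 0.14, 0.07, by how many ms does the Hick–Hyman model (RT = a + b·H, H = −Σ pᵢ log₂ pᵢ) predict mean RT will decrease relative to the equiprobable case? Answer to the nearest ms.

The RT saving is b·ΔH. Equiprobable H₀ = log₂(4) = 2.0000 bits; with the given probabilities H = 1.5086 bits.
b·(H₀ − H) = 115 × (2.0000 − 1.5086) = 56.51 ms.

57 ms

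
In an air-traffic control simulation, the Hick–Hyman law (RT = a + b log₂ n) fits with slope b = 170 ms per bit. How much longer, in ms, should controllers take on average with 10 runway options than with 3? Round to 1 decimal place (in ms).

295.3 ms

The intercept a cancels: ΔRT = b·(log₂ n₂ − log₂ n₁) = b·log₂(n₂/n₁).
log₂(10) − log₂(3) = 3.3219 − 1.5850 = 1.7370.
ΔRT = 170 × 1.7370 = 295.284 ms.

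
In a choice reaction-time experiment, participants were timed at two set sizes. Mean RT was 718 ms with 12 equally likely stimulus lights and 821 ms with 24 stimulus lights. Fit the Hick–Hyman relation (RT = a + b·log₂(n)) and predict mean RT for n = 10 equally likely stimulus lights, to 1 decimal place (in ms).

With log₂ n on the abscissa the relation is linear; from the two conditions:
  b = (821 − 718) / (log₂ 24 − log₂ 12) = 103 / (4.5850 − 3.5850) = 103.000 ms/bit
  a = 718 − 103.000 × 3.5850 = 348.749 ms
Then RT(10) = 348.749 + 103.000 × log₂ 10 = 348.749 + 103.000 × 3.3219 ≈ 690.907 ms.

690.9 ms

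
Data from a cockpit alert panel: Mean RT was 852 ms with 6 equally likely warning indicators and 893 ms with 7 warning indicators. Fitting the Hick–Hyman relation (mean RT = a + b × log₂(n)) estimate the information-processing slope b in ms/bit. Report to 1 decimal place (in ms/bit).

b = (RT₂ − RT₁)/(log₂ n₂ − log₂ n₁) = (893 − 852)/(2.8074 − 2.5850) = 184.359 ms/bit.

184.4 ms/bit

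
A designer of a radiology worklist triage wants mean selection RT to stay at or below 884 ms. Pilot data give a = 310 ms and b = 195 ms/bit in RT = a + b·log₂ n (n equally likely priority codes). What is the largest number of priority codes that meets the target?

7

Set 310 + 195·log₂ n ≤ 884 → log₂ n ≤ (884 − 310)/195 = 2.9436.
So n ≤ 2^2.9436 = 7.693; the largest integer n is 7.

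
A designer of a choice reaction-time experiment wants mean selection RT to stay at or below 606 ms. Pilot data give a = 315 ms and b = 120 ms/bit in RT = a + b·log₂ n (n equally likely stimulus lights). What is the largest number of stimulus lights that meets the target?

5

Information budget: (606 − 315)/120 = 2.4250 bits, so n ≤ 2^2.4250 = 5.370 → at most 5.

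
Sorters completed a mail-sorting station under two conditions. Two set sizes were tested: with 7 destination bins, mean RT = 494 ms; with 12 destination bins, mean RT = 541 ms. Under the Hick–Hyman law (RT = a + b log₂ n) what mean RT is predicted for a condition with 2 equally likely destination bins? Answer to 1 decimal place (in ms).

Fit slope and intercept:
  b = (541 − 494) / (log₂ 12 − log₂ 7) = 47 / (3.5850 − 2.8074) = 60.442 ms/bit
  a = 494 − 60.442 × 2.8074 = 324.318 ms
Then RT(2) = 324.318 + 60.442 × log₂ 2 = 324.318 + 60.442 × 1 ≈ 384.760 ms.

384.8 ms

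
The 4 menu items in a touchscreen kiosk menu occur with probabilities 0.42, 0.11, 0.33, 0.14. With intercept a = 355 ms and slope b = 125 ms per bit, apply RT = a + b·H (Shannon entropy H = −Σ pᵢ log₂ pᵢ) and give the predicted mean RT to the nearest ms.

H = 0.42·log₂(1/0.42) + 0.11·log₂(1/0.11) + 0.33·log₂(1/0.33) + 0.14·log₂(1/0.14) = 1.8009 bits.
RT = 355 + 125 × 1.8009 = 580.11 ms.

580 ms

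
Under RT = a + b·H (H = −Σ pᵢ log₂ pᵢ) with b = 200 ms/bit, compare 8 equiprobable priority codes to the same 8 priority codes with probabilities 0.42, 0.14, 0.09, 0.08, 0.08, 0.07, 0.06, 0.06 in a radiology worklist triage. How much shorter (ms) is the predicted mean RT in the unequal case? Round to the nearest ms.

85 ms

Equiprobable entropy H₀ = log₂ 8 = 3.0000 bits.
Skewed entropy H = −Σ pᵢ log₂ pᵢ = 2.5740 bits.
ΔRT = b·(H₀ − H) = 200 × 0.4260 = 85.19 ms.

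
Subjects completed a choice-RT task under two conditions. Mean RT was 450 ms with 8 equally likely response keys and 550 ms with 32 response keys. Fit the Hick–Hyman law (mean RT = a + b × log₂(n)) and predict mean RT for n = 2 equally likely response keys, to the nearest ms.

350 ms

With log₂ n on the abscissa the relation is linear; from the two conditions:
  b = (550 − 450) / (log₂ 32 − log₂ 8) = 100 / (5 − 3) = 50 ms/bit
  a = 450 − 50 × 3 = 300 ms
Then RT(2) = 300 + 50 × log₂ 2 = 300 + 50 × 1 ≈ 350.000 ms.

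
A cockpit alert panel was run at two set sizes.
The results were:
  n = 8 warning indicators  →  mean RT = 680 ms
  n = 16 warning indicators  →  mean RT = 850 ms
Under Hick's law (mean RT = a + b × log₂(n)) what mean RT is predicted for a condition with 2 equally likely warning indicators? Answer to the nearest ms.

340 ms

RT is linear in log₂ n, so two points fix the line:
  b = (850 − 680) / (log₂ 16 − log₂ 8) = 170 / (4 − 3) = 170 ms/bit
  a = 680 − 170 × 3 = 170 ms
Then RT(2) = 170 + 170 × log₂ 2 = 170 + 170 × 1 ≈ 340.000 ms.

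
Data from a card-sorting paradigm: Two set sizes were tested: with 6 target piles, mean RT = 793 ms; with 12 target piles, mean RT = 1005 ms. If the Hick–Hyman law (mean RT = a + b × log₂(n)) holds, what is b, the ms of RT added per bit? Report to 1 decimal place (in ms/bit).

212.0 ms/bit

b = (RT₂ − RT₁)/(log₂ n₂ − log₂ n₁) = (1005 − 793)/(3.5850 − 2.5850) = 212.000 ms/bit.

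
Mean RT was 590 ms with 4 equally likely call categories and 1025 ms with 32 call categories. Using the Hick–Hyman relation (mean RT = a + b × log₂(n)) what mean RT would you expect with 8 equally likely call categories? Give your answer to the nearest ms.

Fit slope and intercept:
  b = (1025 − 590) / (log₂ 32 − log₂ 4) = 435 / (5 − 2) = 145 ms/bit
  a = 590 − 145 × 2 = 300 ms
Then RT(8) = 300 + 145 × log₂ 8 = 300 + 145 × 3 ≈ 735.000 ms.

735 ms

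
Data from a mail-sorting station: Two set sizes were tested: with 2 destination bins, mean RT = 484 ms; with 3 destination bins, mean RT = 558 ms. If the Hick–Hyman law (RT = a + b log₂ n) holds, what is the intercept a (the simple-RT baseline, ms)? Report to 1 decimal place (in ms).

357.5 ms

Slope: b = (558 − 484) / (log₂ 3 − log₂ 2) = 74/0.5850 = 126.504 ms/bit.
Intercept: a = 484 − 126.504·log₂(2) = 357.496 ms.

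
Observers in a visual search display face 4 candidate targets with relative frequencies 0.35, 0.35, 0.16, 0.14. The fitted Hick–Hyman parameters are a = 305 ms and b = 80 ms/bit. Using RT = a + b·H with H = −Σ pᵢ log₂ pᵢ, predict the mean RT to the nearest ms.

455 ms

H = 0.35·log₂(1/0.35) + 0.35·log₂(1/0.35) + 0.16·log₂(1/0.16) + 0.14·log₂(1/0.14) = 1.8803 bits.
RT = 305 + 80 × 1.8803 = 455.43 ms.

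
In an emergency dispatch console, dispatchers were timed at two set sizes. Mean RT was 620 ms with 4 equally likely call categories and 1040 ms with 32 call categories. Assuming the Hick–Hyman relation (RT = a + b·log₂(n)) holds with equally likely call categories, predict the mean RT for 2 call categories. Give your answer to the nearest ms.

RT is linear in log₂ n, so two points fix the line:
  b = (1040 − 620) / (log₂ 32 − log₂ 4) = 420 / (5 − 2) = 140 ms/bit
  a = 620 − 140 × 2 = 340 ms
Then RT(2) = 340 + 140 × log₂ 2 = 340 + 140 × 1 ≈ 480.000 ms.

480 ms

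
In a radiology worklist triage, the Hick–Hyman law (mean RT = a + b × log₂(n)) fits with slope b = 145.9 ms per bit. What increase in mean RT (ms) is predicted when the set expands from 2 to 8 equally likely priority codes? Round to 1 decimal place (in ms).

291.8 ms

Only the slope matters, since a is common to both: ΔRT = b·log₂(n₂/n₁).
log₂(8) − log₂(2) = log₂(8/2) = log₂(4) = 2.
ΔRT = 145.9 × 2.0000 = 291.800 ms.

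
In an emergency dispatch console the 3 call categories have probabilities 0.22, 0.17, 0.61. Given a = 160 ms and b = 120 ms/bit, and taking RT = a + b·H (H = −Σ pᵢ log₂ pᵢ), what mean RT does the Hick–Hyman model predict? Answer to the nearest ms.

322 ms

Entropy contributions −pᵢ log₂ pᵢ: 0.4806, 0.4346, 0.4350; sum H = 1.3502 bits.
RT = a + bH = 160 + 120·1.3502 = 322.02 ms.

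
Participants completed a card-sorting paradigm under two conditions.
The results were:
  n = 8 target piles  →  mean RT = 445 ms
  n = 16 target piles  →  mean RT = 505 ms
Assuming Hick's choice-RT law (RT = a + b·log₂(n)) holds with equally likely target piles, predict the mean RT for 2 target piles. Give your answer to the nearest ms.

325 ms

RT is linear in log₂ n, so two points fix the line:
  b = (505 − 445) / (log₂ 16 − log₂ 8) = 60 / (4 − 3) = 60 ms/bit
  a = 445 − 60 × 3 = 265 ms
Then RT(2) = 265 + 60 × log₂ 2 = 265 + 60 × 1 ≈ 325.000 ms.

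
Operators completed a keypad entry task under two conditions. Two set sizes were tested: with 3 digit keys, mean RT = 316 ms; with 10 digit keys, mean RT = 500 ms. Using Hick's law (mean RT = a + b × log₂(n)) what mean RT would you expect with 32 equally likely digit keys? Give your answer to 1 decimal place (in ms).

677.8 ms

Fit slope and intercept:
  b = (500 − 316) / (log₂ 10 − log₂ 3) = 184 / (3.3219 − 1.5850) = 105.932 ms/bit
  a = 316 − 105.932 × 1.5850 = 148.102 ms
Then RT(32) = 148.102 + 105.932 × log₂ 32 = 148.102 + 105.932 × 5 ≈ 677.761 ms.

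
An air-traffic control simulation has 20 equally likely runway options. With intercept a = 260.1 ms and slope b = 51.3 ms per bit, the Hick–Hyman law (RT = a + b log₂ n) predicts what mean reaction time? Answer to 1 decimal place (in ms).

log₂(20) = 4.3219 bits, so RT = 260.1 + 51.3 × 4.3219 ≈ 481.815 ms.

481.8 ms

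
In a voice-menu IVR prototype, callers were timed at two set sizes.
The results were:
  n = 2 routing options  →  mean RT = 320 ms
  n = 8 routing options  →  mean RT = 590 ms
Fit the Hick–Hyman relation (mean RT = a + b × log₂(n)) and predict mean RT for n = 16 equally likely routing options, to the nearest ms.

725 ms

Fit slope and intercept:
  b = (590 − 320) / (log₂ 8 − log₂ 2) = 270 / (3 − 1) = 135 ms/bit
  a = 320 − 135 × 1 = 185 ms
Then RT(16) = 185 + 135 × log₂ 16 = 185 + 135 × 4 ≈ 725.000 ms.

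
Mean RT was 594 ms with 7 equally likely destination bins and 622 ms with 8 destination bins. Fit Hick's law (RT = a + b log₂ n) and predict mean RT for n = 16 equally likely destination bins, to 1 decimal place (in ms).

Fit slope and intercept:
  b = (622 − 594) / (log₂ 8 − log₂ 7) = 28 / (3 − 2.8074) = 145.345 ms/bit
  a = 594 − 145.345 × 2.8074 = 185.965 ms
Then RT(16) = 185.965 + 145.345 × log₂ 16 = 185.965 + 145.345 × 4 ≈ 767.345 ms.

767.3 ms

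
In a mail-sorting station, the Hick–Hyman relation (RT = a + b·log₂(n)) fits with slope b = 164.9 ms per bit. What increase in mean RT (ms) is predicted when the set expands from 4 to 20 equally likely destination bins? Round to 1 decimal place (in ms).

382.9 ms

Only the slope matters, since a is common to both: ΔRT = b·log₂(n₂/n₁).
log₂(20) − log₂(4) = 4.3219 − 2 = 2.3219.
ΔRT = 164.9 × 2.3219 = 382.886 ms.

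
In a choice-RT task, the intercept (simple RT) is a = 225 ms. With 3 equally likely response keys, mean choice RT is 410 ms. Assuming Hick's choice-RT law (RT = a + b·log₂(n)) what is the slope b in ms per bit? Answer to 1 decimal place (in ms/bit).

b = (410 − 225) / log₂(3) = 185 / 1.5850 = 116.722 ms/bit.

116.7 ms/bit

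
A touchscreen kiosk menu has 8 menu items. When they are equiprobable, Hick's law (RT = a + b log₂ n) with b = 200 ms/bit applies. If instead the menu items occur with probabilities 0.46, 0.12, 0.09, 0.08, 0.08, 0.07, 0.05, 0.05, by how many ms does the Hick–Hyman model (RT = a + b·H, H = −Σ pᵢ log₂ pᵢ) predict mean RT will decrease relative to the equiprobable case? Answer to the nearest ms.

The RT saving is b·ΔH. Equiprobable H₀ = log₂(8) = 3.0000 bits; with the given probabilities H = 2.4788 bits.
b·(H₀ − H) = 200 × (3.0000 − 2.4788) = 104.24 ms.

104 ms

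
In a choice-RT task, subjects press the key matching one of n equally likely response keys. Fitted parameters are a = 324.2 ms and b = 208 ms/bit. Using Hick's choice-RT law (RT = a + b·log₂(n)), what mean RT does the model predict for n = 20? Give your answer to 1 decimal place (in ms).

log₂(20) = 4.3219 bits, so RT = 324.2 + 208 × 4.3219 ≈ 1223.161 ms.

1223.2 ms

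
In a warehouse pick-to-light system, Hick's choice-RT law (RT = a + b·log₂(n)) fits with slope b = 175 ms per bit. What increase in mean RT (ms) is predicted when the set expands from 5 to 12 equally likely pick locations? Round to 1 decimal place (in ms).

ΔRT = (a + b log₂ n₂) − (a + b log₂ n₁) = b·(log₂ n₂ − log₂ n₁).
log₂(12) − log₂(5) = 3.5850 − 2.3219 = 1.2630.
ΔRT = 175 × 1.2630 = 221.031 ms.

221.0 ms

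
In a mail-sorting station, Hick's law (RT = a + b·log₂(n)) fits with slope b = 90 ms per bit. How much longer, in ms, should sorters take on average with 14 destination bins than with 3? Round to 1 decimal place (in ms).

200.0 ms

Only the slope matters, since a is common to both: ΔRT = b·log₂(n₂/n₁).
log₂(14) − log₂(3) = 3.8074 − 1.5850 = 2.2224.
ΔRT = 90 × 2.2224 = 200.015 ms.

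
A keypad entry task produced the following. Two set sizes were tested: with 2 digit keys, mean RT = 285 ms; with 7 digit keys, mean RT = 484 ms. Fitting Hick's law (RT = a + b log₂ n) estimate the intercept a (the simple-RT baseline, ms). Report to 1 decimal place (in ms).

174.9 ms

Slope: b = (484 − 285) / (log₂ 7 − log₂ 2) = 199/1.8074 = 110.106 ms/bit.
Intercept: a = 285 − 110.106·log₂(2) = 174.894 ms.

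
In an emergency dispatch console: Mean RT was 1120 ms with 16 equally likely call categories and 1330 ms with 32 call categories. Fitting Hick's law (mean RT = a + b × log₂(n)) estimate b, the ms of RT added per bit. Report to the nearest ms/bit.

210 ms/bit

The slope on a log₂ axis is (1330 − 1120) / (5 − 4) = 210 ms/bit.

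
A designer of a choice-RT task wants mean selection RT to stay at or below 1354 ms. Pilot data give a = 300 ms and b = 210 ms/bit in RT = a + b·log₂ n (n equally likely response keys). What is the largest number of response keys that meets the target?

32

Information budget: (1354 − 300)/210 = 5.0190 bits, so n ≤ 2^5.0190 = 32.425 → at most 32.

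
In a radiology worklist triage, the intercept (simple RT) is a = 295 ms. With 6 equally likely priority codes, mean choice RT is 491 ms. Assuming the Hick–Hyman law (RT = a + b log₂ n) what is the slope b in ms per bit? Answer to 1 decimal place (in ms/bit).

log₂(6) = 2.5850 bits.
b = (RT − a)/log₂ n = (491 − 295) / 2.5850 = 75.823 ms/bit.

75.8 ms/bit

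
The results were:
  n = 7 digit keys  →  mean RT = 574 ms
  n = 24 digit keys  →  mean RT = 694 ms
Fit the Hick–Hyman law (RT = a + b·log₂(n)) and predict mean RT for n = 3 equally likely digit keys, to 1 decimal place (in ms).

Solve the two-equation system in a and b:
  b = (694 − 574) / (log₂ 24 − log₂ 7) = 120 / (4.5850 − 2.8074) = 67.506 ms/bit
  a = 574 − 67.506 × 2.8074 = 384.485 ms
Then RT(3) = 384.485 + 67.506 × log₂ 3 = 384.485 + 67.506 × 1.5850 ≈ 491.481 ms.

491.5 ms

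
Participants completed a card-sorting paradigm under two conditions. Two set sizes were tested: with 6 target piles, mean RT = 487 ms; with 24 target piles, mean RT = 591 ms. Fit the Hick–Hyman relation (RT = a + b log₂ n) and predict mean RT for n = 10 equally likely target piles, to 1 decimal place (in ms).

525.3 ms

Solve the two-equation system in a and b:
  b = (591 − 487) / (log₂ 24 − log₂ 6) = 104 / (4.5850 − 2.5850) = 52.000 ms/bit
  a = 487 − 52.000 × 2.5850 = 352.582 ms
Then RT(10) = 352.582 + 52.000 × log₂ 10 = 352.582 + 52.000 × 3.3219 ≈ 525.322 ms.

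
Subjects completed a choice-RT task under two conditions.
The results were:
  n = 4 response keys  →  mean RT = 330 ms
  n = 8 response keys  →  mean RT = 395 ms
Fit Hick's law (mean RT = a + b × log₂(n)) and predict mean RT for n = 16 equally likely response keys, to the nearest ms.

Solve the two-equation system in a and b:
  b = (395 − 330) / (log₂ 8 − log₂ 4) = 65 / (3 − 2) = 65 ms/bit
  a = 330 − 65 × 2 = 200 ms
Then RT(16) = 200 + 65 × log₂ 16 = 200 + 65 × 4 ≈ 460.000 ms.

460 ms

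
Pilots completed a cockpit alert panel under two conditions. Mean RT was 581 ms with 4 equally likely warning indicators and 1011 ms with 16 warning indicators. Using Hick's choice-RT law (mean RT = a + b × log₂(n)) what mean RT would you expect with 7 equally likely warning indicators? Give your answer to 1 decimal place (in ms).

754.6 ms

RT is linear in log₂ n, so two points fix the line:
  b = (1011 − 581) / (log₂ 16 − log₂ 4) = 430 / (4 − 2) = 215.000 ms/bit
  a = 581 − 215.000 × 2 = 151.000 ms
Then RT(7) = 151.000 + 215.000 × log₂ 7 = 151.000 + 215.000 × 2.8074 ≈ 754.581 ms.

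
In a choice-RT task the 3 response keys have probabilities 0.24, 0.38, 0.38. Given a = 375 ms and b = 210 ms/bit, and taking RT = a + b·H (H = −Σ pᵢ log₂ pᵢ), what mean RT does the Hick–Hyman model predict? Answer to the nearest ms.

H = 0.24·log₂(1/0.24) + 0.38·log₂(1/0.38) + 0.38·log₂(1/0.38) = 1.5550 bits.
RT = 375 + 210 × 1.5550 = 701.56 ms.

702 ms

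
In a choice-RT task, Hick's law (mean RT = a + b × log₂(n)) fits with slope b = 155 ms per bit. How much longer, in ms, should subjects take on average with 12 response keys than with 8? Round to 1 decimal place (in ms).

90.7 ms

Only the slope matters, since a is common to both: ΔRT = b·log₂(n₂/n₁).
log₂(12) − log₂(8) = 3.5850 − 3 = 0.5850.
ΔRT = 155 × 0.5850 = 90.669 ms.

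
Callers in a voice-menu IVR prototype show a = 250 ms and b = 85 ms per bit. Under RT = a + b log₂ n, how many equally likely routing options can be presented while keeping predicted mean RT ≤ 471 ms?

85·log₂ n ≤ 471 − 250 = 221, giving log₂ n ≤ 2.6000 and n ≤ 6.063. The largest whole number is 6.

6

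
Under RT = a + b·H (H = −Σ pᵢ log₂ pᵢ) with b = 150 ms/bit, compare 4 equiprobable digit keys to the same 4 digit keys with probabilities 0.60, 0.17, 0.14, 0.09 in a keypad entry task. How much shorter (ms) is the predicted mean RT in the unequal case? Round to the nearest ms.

The RT saving is b·ΔH. Equiprobable H₀ = log₂(4) = 2.0000 bits; with the given probabilities H = 1.5865 bits.
b·(H₀ − H) = 150 × (2.0000 − 1.5865) = 62.02 ms.

62 ms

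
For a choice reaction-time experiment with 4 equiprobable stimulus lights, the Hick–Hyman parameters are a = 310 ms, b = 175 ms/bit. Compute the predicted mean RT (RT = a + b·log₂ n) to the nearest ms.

log₂(4) = 2 bits, so RT = 310 + 175 × 2 ≈ 660.000 ms.

660 ms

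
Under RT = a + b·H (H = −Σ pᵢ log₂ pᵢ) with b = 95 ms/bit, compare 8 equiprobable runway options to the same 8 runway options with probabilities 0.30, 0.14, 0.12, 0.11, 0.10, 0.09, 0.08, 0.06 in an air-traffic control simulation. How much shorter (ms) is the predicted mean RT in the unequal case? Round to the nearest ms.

Equiprobable entropy H₀ = log₂ 8 = 3.0000 bits.
Skewed entropy H = −Σ pᵢ log₂ pᵢ = 2.8154 bits.
ΔRT = b·(H₀ − H) = 95 × 0.1846 = 17.53 ms.

18 ms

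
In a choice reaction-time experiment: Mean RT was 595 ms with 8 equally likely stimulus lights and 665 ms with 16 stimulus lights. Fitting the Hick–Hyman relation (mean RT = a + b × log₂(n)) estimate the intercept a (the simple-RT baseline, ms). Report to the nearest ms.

Slope: b = (665 − 595) / (log₂ 16 − log₂ 8) = 70/1.0000 = 70 ms/bit.
a = RT₁ − b·log₂ n₁ = 595 − 70 × 3 = 385.000 ms.

385 ms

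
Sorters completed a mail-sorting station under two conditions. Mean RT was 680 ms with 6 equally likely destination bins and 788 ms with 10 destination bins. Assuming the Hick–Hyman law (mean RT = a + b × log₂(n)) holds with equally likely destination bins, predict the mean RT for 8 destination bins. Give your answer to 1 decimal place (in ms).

740.8 ms

Solve the two-equation system in a and b:
  b = (788 − 680) / (log₂ 10 − log₂ 6) = 108 / (3.3219 − 2.5850) = 146.547 ms/bit
  a = 680 − 146.547 × 2.5850 = 301.182 ms
Then RT(8) = 301.182 + 146.547 × log₂ 8 = 301.182 + 146.547 × 3 ≈ 740.822 ms.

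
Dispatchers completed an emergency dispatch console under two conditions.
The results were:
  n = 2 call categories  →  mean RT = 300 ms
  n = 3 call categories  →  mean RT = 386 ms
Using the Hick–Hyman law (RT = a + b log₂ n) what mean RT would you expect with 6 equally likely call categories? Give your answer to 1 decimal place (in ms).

Fit slope and intercept:
  b = (386 − 300) / (log₂ 3 − log₂ 2) = 86 / (1.5850 − 1) = 147.018 ms/bit
  a = 300 − 147.018 × 1 = 152.982 ms
Then RT(6) = 152.982 + 147.018 × log₂ 6 = 152.982 + 147.018 × 2.5850 ≈ 533.018 ms.

533.0 ms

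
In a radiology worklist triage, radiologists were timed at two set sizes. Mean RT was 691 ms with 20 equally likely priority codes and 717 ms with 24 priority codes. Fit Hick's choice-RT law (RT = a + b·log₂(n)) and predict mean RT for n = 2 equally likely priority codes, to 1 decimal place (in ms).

362.6 ms

With log₂ n on the abscissa the relation is linear; from the two conditions:
  b = (717 − 691) / (log₂ 24 − log₂ 20) = 26 / (4.5850 − 4.3219) = 98.846 ms/bit
  a = 691 − 98.846 × 4.3219 = 263.793 ms
Then RT(2) = 263.793 + 98.846 × log₂ 2 = 263.793 + 98.846 × 1 ≈ 362.639 ms.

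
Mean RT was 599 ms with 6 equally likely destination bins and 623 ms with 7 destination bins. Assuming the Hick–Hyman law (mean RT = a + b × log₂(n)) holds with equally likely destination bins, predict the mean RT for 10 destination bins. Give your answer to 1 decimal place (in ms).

678.5 ms

RT is linear in log₂ n, so two points fix the line:
  b = (623 − 599) / (log₂ 7 − log₂ 6) = 24 / (2.8074 − 2.5850) = 107.917 ms/bit
  a = 599 − 107.917 × 2.5850 = 320.038 ms
Then RT(10) = 320.038 + 107.917 × log₂ 10 = 320.038 + 107.917 × 3.3219 ≈ 678.531 ms.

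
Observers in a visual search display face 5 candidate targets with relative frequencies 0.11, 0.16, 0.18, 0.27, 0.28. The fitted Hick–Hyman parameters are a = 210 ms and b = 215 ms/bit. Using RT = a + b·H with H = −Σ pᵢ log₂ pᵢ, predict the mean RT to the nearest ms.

H = 0.11·log₂(1/0.11) + 0.16·log₂(1/0.16) + 0.18·log₂(1/0.18) + 0.27·log₂(1/0.27) + 0.28·log₂(1/0.28) = 2.2429 bits.
RT = 210 + 215 × 2.2429 = 692.21 ms.

692 ms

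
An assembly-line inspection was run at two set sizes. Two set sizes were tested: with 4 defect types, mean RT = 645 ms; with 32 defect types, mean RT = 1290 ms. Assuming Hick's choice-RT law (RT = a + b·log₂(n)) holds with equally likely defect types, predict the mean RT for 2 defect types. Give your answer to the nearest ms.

430 ms

RT is linear in log₂ n, so two points fix the line:
  b = (1290 − 645) / (log₂ 32 − log₂ 4) = 645 / (5 − 2) = 215 ms/bit
  a = 645 − 215 × 2 = 215 ms
Then RT(2) = 215 + 215 × log₂ 2 = 215 + 215 × 1 ≈ 430.000 ms.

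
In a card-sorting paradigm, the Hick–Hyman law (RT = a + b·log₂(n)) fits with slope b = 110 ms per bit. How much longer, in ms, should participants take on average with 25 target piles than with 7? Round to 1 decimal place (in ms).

202.0 ms

Only the slope matters, since a is common to both: ΔRT = b·log₂(n₂/n₁).
log₂(25) − log₂(7) = 4.6439 − 2.8074 = 1.8365.
ΔRT = 110 × 1.8365 = 202.015 ms.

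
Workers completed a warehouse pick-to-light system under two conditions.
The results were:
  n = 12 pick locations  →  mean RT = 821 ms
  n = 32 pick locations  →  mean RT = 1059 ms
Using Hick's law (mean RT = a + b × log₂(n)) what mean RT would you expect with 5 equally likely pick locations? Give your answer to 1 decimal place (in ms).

608.6 ms

RT is linear in log₂ n, so two points fix the line:
  b = (1059 − 821) / (log₂ 32 − log₂ 12) = 238 / (5 − 3.5850) = 168.193 ms/bit
  a = 821 − 168.193 × 3.5850 = 218.033 ms
Then RT(5) = 218.033 + 168.193 × log₂ 5 = 218.033 + 168.193 × 2.3219 ≈ 608.566 ms.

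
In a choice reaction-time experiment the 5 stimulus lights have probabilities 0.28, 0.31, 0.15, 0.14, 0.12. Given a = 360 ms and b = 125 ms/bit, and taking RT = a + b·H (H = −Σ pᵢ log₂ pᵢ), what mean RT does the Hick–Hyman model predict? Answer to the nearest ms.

Entropy contributions −pᵢ log₂ pᵢ: 0.5142, 0.5238, 0.4105, 0.3971, 0.3671; sum H = 2.2127 bits.
RT = a + bH = 360 + 125·2.2127 = 636.59 ms.

637 ms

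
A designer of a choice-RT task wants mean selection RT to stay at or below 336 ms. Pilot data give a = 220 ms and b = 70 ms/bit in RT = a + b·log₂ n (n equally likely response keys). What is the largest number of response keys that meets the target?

70·log₂ n ≤ 336 − 220 = 116, giving log₂ n ≤ 1.6571 and n ≤ 3.154. The largest whole number is 3.

3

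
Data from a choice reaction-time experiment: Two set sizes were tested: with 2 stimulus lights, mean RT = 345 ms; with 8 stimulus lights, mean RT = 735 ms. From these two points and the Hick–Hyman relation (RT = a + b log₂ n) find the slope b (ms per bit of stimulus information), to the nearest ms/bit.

b = (RT₂ − RT₁)/(log₂ n₂ − log₂ n₁) = (735 − 345)/(3 − 1) = 195 ms/bit.

195 ms/bit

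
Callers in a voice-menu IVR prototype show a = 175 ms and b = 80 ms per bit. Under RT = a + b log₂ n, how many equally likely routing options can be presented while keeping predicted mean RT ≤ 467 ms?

80·log₂ n ≤ 467 − 175 = 292, giving log₂ n ≤ 3.6500 and n ≤ 12.553. The largest whole number is 12.

12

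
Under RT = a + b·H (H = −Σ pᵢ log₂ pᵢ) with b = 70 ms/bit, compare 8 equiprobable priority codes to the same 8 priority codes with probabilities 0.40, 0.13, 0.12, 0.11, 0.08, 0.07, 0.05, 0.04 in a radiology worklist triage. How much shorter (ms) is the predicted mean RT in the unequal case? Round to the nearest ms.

The RT saving is b·ΔH. Equiprobable H₀ = log₂(8) = 3.0000 bits; with the given probabilities H = 2.5907 bits.
b·(H₀ − H) = 70 × (3.0000 − 2.5907) = 28.65 ms.

29 ms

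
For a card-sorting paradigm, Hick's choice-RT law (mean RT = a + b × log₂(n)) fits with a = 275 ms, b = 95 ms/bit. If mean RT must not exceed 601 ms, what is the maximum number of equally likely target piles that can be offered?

95·log₂ n ≤ 601 − 275 = 326, giving log₂ n ≤ 3.4316 and n ≤ 10.790. The largest whole number is 10.

10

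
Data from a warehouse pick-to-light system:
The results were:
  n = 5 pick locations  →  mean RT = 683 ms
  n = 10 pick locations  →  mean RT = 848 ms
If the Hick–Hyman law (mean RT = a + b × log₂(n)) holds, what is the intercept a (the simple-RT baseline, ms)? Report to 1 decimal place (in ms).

b = (RT₂ − RT₁)/(log₂ n₂ − log₂ n₁) = (848 − 683)/(3.3219 − 2.3219) = 165.000 ms/bit.
Intercept: a = 683 − 165.000·log₂(5) = 299.882 ms.

299.9 ms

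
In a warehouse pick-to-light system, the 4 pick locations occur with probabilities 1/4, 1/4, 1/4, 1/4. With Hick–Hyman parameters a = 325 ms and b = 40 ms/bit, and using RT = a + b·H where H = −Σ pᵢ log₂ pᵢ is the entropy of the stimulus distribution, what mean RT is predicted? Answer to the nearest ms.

405 ms

Each term −pᵢ log₂ pᵢ: 0.25·2 + 0.25·2 + 0.25·2 + 0.25·2; summed, H = 2.000 bits.
Mean RT = a + bH = 325 + 40·2.000 = 405.00 ms.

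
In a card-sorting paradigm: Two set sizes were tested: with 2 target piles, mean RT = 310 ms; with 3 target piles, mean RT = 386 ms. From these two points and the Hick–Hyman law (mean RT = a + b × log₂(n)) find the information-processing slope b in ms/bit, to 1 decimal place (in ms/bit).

129.9 ms/bit

The slope on a log₂ axis is (386 − 310) / (1.5850 − 1) = 129.923 ms/bit.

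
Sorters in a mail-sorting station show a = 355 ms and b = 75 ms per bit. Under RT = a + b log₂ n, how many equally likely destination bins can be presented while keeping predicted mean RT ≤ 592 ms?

Information budget: (592 − 355)/75 = 3.1600 bits, so n ≤ 2^3.1600 = 8.938 → at most 8.

8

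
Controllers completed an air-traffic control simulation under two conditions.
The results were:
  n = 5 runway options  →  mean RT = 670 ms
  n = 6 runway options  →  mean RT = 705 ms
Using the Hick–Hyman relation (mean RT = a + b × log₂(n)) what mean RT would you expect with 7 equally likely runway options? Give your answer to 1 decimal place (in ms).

734.6 ms

With log₂ n on the abscissa the relation is linear; from the two conditions:
  b = (705 − 670) / (log₂ 6 − log₂ 5) = 35 / (2.5850 − 2.3219) = 133.062 ms/bit
  a = 670 − 133.062 × 2.3219 = 361.039 ms
Then RT(7) = 361.039 + 133.062 × log₂ 7 = 361.039 + 133.062 × 2.8074 ≈ 734.592 ms.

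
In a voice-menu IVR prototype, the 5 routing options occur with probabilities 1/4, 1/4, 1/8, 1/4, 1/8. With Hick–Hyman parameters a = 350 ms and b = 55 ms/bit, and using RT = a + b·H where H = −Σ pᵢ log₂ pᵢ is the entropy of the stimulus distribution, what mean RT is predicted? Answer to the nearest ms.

H = −Σ pᵢ log₂ pᵢ = 0.25·2 + 0.25·2 + 0.125·3 + 0.25·2 + 0.125·3 = 2.250 bits.
RT = 350 + 55 × 2.250 = 473.75 ms.

474 ms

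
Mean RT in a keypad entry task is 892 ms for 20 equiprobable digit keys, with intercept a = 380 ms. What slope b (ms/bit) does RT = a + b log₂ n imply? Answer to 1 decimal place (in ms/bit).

118.5 ms/bit

b = (892 − 380) / log₂(20) = 512 / 4.3219 = 118.466 ms/bit.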